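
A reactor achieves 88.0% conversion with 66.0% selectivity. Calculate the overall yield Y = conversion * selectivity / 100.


Overall yield = conversion (%) * selectivity (%) / 100
Conversion = 88.0%, Selectivity = 66.0%
Y = 88.0 * 66.0 / 100
= 58.08 %

58.08 %


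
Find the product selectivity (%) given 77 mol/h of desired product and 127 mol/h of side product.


Selectivity = desired / (desired + undesired) * 100
Total products = 77 + 127 = 204 mol/h
S = 77 / 204 * 100
= 0.3775 * 100
= 37.75 %

37.75 %


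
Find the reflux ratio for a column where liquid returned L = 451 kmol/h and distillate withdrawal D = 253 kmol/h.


Reflux ratio definition: R = L / D (liquid returned / distillate withdrawn)
L = 451 kmol/h, D = 253 kmol/h
R = 451 / 253 = 1.783

1.783


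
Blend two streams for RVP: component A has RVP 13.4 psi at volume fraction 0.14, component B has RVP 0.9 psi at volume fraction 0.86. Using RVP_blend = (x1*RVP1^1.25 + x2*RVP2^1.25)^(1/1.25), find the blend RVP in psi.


Chevron index: RVP_blend = (sum xi*RVPi^1.25)^(1/1.25)
RVP^1.25 terms: 0.14 * 13.4^1.25 + 0.86 * 0.9^1.25 = 4.34317
RVP_blend = 4.34317^(1/1.25) = 3.238

3.238 psi


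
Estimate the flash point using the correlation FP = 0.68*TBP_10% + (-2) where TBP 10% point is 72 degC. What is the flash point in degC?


FP = 0.68 * 72 + (-2) = 46.96

46.96 degC


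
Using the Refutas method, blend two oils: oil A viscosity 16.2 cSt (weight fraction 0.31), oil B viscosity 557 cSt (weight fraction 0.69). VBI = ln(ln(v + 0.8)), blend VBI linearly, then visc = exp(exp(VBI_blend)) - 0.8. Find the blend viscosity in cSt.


Refutas method: VBN_i = 14.534*ln(ln(visc_i + 0.8)) + 10.975, blended linearly by mass fraction; since VBN is linear in VBI_i = ln(ln(visc_i + 0.8)) and the fractions sum to 1, blend VBI directly: visc = exp(exp(VBI_blend)) - 0.8
VBI_1 = ln(ln(16.2 + 0.8)) = 1.04141
VBI_2 = ln(ln(557 + 0.8)) = 1.84435
VBI_blend = 0.31 * 1.04141 + 0.69 * 1.84435 = 1.59544
visc_blend = exp(exp(1.59544)) - 0.8 = 137.6

137.6 cSt


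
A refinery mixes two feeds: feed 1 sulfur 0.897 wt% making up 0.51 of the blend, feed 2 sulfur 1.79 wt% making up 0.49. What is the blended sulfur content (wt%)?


Linear sulfur blending: S_blend = x1*S1 + x2*S2
Contribution 1: 0.51 * 0.897 = 0.45747 wt%
Contribution 2: 0.49 * 1.79 = 0.8771 wt%
S_blend = 0.45747 + 0.8771 = 1.33457

1.33457 wt%


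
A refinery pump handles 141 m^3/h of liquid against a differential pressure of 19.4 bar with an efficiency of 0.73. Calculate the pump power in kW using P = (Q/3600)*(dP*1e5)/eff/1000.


Q = 141 / 3600 = 0.0391667 m^3/s
P = 0.0391667 * (19.4 * 1e5) / 0.73 / 1000 = 104.1

104.1 kW


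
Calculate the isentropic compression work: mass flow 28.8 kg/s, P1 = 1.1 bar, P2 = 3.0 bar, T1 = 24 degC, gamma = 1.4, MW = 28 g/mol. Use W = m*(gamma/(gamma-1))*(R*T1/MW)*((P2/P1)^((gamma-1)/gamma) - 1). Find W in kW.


Isentropic work: W = m*(gamma/(gamma-1))*(R*T1/MW)*((P2/P1)^((gamma-1)/gamma) - 1)
T1 = 24 + 273.15 = 297.15 K
Pressure ratio = 3.0 / 1.1 = 2.72727
Exponent = (1.4 - 1)/1.4 = 0.285714
(P2/P1)^exp - 1 = 2.72727^0.285714 - 1 = 0.331968
W = 28.8 * 1.4 / 0.4 * 8.314 * 297.15 / 28 * 0.331968 = 2952

2952 kW


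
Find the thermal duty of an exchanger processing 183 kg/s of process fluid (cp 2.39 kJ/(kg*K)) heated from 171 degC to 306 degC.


Q = m_dot * cp * delta_T
delta_T = 306 - 171 = 135 K
Q = 183 * 2.39 * 135
= 437.37 * 135
= 59044.95 kW

59044.95 kW


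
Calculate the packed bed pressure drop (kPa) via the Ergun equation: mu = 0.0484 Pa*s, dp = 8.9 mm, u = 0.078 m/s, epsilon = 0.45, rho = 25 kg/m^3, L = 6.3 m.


dp = 8.9 mm = 0.0089 m
Viscous term = 150*0.0484*0.078*(1-0.45)^2 / (0.0089^2*0.45^3) = 23732.3
Inertial term = 1.75*25*0.078^2*(1-0.45) / (0.0089*0.45^3) = 180.51
dP/L = 23732.3 + 180.51 = 23912.8 Pa/m
dP = 23912.8 * 6.3 / 1000 = 150.7 kPa

150.7 kPa


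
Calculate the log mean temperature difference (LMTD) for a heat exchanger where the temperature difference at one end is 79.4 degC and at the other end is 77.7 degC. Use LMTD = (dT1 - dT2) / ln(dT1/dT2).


LMTD = (dT1 - dT2) / ln(dT1/dT2)
= (79.4 - 77.7) / ln(79.4 / 77.7) = 1.7 / 0.0216431 = 78.55

78.55 degC


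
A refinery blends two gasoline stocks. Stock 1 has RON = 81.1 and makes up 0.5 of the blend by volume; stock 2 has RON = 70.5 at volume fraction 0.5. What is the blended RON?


Linear blending: RON_blend = sum(vi * RONi)
Contribution 1: 0.5 * 81.1 = 40.55
Contribution 2: 0.5 * 70.5 = 35.25
RON_blend = 40.55 + 35.25 = 75.8

75.8


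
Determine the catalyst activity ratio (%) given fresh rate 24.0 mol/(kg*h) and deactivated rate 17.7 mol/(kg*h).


Activity (%) = (rate_used / rate_fresh) * 100
rate_used = 17.7, rate_fresh = 24.0
= (17.7 / 24.0) * 100
= 0.7375 * 100 = 73.75

73.75 %


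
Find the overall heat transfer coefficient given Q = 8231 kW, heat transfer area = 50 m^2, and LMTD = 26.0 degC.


From Q = U*A*LMTD, U = Q / (A * LMTD)
U = 8231 / (50 * 26.0) = 8231 / 1300 = 6.332

6.332 kW/(m^2*K)


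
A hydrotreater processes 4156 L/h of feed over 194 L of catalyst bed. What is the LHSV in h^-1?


LHSV = volumetric feed rate / catalyst volume
= 4156 L/h / 194 L
= 21.42 h^-1

21.42 h^-1


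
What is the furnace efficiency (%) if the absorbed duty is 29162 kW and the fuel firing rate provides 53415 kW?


Furnace efficiency = Q_absorbed / Q_fuel * 100
= 29162 / 53415 * 100 = 54.60

54.60 %


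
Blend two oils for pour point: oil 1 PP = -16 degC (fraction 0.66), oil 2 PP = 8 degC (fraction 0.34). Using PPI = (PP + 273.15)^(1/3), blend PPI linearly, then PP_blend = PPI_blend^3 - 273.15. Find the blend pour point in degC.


PPI_1 = (-16 + 273.15)^(1/3) = 6.359098
PPI_2 = (8 + 273.15)^(1/3) = 6.551077
PPI_blend = 0.66 * 6.359098 + 0.34 * 6.551077 = 6.424371
PP_blend = 6.424371^3 - 273.15 = 265.1501 - 273.15 = -8

-8 degC


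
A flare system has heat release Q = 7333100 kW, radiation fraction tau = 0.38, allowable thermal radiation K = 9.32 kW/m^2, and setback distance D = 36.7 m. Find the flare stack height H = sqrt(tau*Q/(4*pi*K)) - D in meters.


tau*Q/(4*pi*K) = 0.38 * 7333100 / (4 * pi * 9.32) = 23792.8
sqrt(23792.8) = 154.249
H = 154.249 - 36.7 = 117.5

117.5 m


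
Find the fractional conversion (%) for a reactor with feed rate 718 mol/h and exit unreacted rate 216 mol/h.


X = (F_in - F_out) / F_in * 100
Moles reacted = 718 - 216 = 502
X = 502 / 718 * 100
= 0.6992 * 100
= 69.92 %

69.92 %


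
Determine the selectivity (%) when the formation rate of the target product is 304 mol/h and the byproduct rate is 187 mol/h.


Selectivity = desired / (desired + undesired) * 100
Total products = 304 + 187 = 491 mol/h
S = 304 / 491 * 100
= 0.6191 * 100
= 61.91 %

61.91 %


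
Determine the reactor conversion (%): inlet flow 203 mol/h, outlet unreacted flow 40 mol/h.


X = (F_in - F_out) / F_in * 100
Moles reacted = 203 - 40 = 163
X = 163 / 203 * 100
= 0.8030 * 100
= 80.30 %

80.30 %


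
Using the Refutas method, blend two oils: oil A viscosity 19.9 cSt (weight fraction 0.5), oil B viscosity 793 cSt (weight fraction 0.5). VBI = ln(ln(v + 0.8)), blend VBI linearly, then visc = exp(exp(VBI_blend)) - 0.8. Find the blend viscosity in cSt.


Refutas method: VBN_i = 14.534*ln(ln(visc_i + 0.8)) + 10.975, blended linearly by mass fraction; since VBN is linear in VBI_i = ln(ln(visc_i + 0.8)) and the fractions sum to 1, blend VBI directly: visc = exp(exp(VBI_blend)) - 0.8
VBI_1 = ln(ln(19.9 + 0.8)) = 1.10861
VBI_2 = ln(ln(793 + 0.8)) = 1.89864
VBI_blend = 0.5 * 1.10861 + 0.5 * 1.89864 = 1.50362
visc_blend = exp(exp(1.50362)) - 0.8 = 89.03

89.03 cSt


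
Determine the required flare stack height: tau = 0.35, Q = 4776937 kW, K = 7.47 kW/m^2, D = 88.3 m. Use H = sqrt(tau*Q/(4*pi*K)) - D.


tau*Q/(4*pi*K) = 0.35 * 4776937 / (4 * pi * 7.47) = 17811
sqrt(17811) = 133.458
H = 133.458 - 88.3 = 45.16

45.16 m


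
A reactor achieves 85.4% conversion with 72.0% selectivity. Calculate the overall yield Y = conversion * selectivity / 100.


Overall yield = conversion (%) * selectivity (%) / 100
Conversion = 85.4%, Selectivity = 72.0%
Y = 85.4 * 72.0 / 100
= 61.488 %

61.488 %


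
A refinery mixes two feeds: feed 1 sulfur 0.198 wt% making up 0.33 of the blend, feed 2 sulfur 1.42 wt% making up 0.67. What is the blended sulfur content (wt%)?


Linear sulfur blending: S_blend = x1*S1 + x2*S2
Contribution 1: 0.33 * 0.198 = 0.06534 wt%
Contribution 2: 0.67 * 1.42 = 0.9514 wt%
S_blend = 0.06534 + 0.9514 = 1.01674

1.01674 wt%


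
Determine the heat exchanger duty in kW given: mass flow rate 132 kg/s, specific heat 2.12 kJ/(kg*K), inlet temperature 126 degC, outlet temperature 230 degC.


Q = m_dot * cp * delta_T
delta_T = 230 - 126 = 104 K
Q = 132 * 2.12 * 104
= 279.84 * 104
= 29103.36 kW

29103.36 kW


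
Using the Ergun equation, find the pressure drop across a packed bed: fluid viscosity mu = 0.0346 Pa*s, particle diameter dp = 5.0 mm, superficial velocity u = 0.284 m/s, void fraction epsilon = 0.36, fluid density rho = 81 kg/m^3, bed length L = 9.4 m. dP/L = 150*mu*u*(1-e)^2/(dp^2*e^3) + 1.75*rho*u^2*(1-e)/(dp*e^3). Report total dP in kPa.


dp = 5.0 mm = 0.005 m
Viscous term = 150*0.0346*0.284*(1-0.36)^2 / (0.005^2*0.36^3) = 517605
Inertial term = 1.75*81*0.284^2*(1-0.36) / (0.005*0.36^3) = 31366.2
dP/L = 517605 + 31366.2 = 548971 Pa/m
dP = 548971 * 9.4 / 1000 = 5160 kPa

5160 kPa


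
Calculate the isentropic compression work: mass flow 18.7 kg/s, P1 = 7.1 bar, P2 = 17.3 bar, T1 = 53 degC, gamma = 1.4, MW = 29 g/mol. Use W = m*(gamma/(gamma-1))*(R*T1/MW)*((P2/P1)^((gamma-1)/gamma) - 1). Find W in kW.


Isentropic work: W = m*(gamma/(gamma-1))*(R*T1/MW)*((P2/P1)^((gamma-1)/gamma) - 1)
T1 = 53 + 273.15 = 326.15 K
Pressure ratio = 17.3 / 7.1 = 2.43662
Exponent = (1.4 - 1)/1.4 = 0.285714
(P2/P1)^exp - 1 = 2.43662^0.285714 - 1 = 0.289765
W = 18.7 * 1.4 / 0.4 * 8.314 * 326.15 / 29 * 0.289765 = 1773

1773 kW


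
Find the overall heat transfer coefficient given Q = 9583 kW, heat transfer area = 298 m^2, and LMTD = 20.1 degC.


From Q = U*A*LMTD, U = Q / (A * LMTD)
U = 9583 / (298 * 20.1) = 9583 / 5989.8 = 1.600

1.600 kW/(m^2*K)


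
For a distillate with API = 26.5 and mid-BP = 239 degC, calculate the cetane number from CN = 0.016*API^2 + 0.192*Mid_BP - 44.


CN = 0.016 * 26.5^2 + 0.192 * 239 - 44
CN = 11.236 + 45.888 - 44 = 13.124

13.124


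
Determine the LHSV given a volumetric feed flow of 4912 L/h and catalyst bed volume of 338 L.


LHSV = volumetric feed rate / catalyst volume
= 4912 L/h / 338 L
= 14.53 h^-1

14.53 h^-1


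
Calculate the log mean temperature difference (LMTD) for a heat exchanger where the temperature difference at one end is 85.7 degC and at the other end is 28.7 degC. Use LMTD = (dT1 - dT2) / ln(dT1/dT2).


LMTD = (dT1 - dT2) / ln(dT1/dT2)
= (85.7 - 28.7) / ln(85.7 / 28.7) = 57 / 1.09396 = 52.10

52.10 degC


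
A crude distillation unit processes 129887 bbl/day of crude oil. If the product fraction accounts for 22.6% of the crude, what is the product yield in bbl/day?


Crude throughput = 129887 bbl/day
Fraction yield = 22.6%
yield = throughput * fraction / 100
yield = 129887 * 22.6 / 100 = 29354.462

29354.462 bbl/day


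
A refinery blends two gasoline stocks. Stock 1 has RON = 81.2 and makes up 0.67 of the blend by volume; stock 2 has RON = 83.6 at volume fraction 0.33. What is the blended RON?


Linear blending: RON_blend = sum(vi * RONi)
Contribution 1: 0.67 * 81.2 = 54.404
Contribution 2: 0.33 * 83.6 = 27.588
RON_blend = 54.404 + 27.588 = 81.992

81.992


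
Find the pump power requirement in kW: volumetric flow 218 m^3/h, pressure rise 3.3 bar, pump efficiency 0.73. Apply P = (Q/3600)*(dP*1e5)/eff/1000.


Q = 218 / 3600 = 0.0605556 m^3/s
P = 0.0605556 * (3.3 * 1e5) / 0.73 / 1000 = 27.37

27.37 kW


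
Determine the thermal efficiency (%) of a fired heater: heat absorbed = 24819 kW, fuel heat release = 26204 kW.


Furnace efficiency = Q_absorbed / Q_fuel * 100
= 24819 / 26204 * 100 = 94.71

94.71 %


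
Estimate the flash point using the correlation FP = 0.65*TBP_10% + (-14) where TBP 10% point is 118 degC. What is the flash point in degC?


FP = 0.65 * 118 + (-14) = 62.7

62.7 degC


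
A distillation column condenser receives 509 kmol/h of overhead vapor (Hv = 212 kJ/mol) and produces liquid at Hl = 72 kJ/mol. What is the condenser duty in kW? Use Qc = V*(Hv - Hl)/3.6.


Qc = 509 * (212 - 72) / 3.6 = 509 * 140 / 3.6 = 19790

19790 kW


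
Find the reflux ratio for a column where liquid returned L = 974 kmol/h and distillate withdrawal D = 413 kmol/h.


Reflux ratio definition: R = L / D (liquid returned / distillate withdrawn)
L = 974 kmol/h, D = 413 kmol/h
R = 974 / 413 = 2.358

2.358


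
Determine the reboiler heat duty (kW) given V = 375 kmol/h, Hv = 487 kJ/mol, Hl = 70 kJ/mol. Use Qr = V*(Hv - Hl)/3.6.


Qr = 375 * (487 - 70) / 3.6 = 375 * 417 / 3.6 = 43440

43440 kW


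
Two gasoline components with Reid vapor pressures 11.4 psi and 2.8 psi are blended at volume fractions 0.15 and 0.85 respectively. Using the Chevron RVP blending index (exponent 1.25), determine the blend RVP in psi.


Chevron index: RVP_blend = (sum xi*RVPi^1.25)^(1/1.25)
RVP^1.25 terms: 0.15 * 11.4^1.25 + 0.85 * 2.8^1.25 = 6.22081
RVP_blend = 6.22081^(1/1.25) = 4.316

4.316 psi


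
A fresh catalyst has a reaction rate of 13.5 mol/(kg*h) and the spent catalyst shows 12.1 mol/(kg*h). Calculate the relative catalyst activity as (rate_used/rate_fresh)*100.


Activity (%) = (rate_used / rate_fresh) * 100
rate_used = 12.1, rate_fresh = 13.5
= (12.1 / 13.5) * 100
= 0.8963 * 100 = 89.63

89.63 %


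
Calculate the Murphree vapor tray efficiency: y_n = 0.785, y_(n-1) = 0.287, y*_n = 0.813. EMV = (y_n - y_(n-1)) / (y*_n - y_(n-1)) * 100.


Murphree vapor efficiency: EMV = (y_n - y_(n-1)) / (y*_n - y_(n-1)) * 100
EMV = (0.785 - 0.287) / (0.813 - 0.287) * 100 = 0.498 / 0.526 * 100 = 94.68

94.68 %


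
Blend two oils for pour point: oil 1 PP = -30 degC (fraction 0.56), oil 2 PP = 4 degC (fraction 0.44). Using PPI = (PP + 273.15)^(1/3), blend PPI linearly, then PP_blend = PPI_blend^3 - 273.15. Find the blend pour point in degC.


PPI_1 = (-30 + 273.15)^(1/3) = 6.241535
PPI_2 = (4 + 273.15)^(1/3) = 6.51986
PPI_blend = 0.56 * 6.241535 + 0.44 * 6.51986 = 6.363998
PP_blend = 6.363998^3 - 273.15 = 257.7449 - 273.15 = -15.41

-15.41 degC


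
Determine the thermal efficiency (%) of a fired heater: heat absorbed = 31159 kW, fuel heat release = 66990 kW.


Furnace efficiency = Q_absorbed / Q_fuel * 100
= 31159 / 66990 * 100 = 46.51

46.51 %


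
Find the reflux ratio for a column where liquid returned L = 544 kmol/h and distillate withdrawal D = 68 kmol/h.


Reflux ratio definition: R = L / D (liquid returned / distillate withdrawn)
L = 544 kmol/h, D = 68 kmol/h
R = 544 / 68 = 8.000

8.000


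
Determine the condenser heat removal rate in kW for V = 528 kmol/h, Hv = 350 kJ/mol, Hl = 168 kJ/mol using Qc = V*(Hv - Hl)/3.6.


Qc = 528 * (350 - 168) / 3.6 = 528 * 182 / 3.6 = 26690

26690 kW


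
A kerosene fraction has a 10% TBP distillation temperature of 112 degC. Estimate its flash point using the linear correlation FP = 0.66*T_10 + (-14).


FP = 0.66 * 112 + (-14) = 59.92

59.92 degC


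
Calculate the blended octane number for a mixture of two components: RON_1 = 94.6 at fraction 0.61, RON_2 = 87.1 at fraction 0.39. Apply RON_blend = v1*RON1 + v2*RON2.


Linear blending: RON_blend = sum(vi * RONi)
Contribution 1: 0.61 * 94.6 = 57.706
Contribution 2: 0.39 * 87.1 = 33.969
RON_blend = 57.706 + 33.969 = 91.675

91.675


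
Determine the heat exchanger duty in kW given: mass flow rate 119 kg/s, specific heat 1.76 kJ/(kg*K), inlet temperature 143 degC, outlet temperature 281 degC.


Q = m_dot * cp * delta_T
delta_T = 281 - 143 = 138 K
Q = 119 * 1.76 * 138
= 209.44 * 138
= 28902.72 kW

28902.72 kW


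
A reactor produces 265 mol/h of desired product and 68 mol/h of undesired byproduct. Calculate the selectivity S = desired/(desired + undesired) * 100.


Selectivity = desired / (desired + undesired) * 100
Total products = 265 + 68 = 333 mol/h
S = 265 / 333 * 100
= 0.7958 * 100
= 79.58 %

79.58 %


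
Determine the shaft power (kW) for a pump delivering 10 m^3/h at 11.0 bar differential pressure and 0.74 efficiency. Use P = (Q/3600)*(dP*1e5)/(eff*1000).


Q = 10 / 3600 = 0.00277778 m^3/s
P = 0.00277778 * (11.0 * 1e5) / 0.74 / 1000 = 4.129

4.129 kW


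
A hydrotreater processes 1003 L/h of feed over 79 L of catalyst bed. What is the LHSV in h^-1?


LHSV = volumetric feed rate / catalyst volume
= 1003 L/h / 79 L
= 12.70 h^-1

12.70 h^-1


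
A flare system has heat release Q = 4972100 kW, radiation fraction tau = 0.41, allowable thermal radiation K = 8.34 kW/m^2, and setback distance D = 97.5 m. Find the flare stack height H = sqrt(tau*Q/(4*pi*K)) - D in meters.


tau*Q/(4*pi*K) = 0.41 * 4972100 / (4 * pi * 8.34) = 19451.3
sqrt(19451.3) = 139.468
H = 139.468 - 97.5 = 41.97

41.97 m


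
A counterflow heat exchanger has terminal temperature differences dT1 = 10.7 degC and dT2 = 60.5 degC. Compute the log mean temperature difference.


LMTD = (dT1 - dT2) / ln(dT1/dT2)
= (10.7 - 60.5) / ln(10.7 / 60.5) = -49.8 / -1.7324 = 28.75

28.75 degC


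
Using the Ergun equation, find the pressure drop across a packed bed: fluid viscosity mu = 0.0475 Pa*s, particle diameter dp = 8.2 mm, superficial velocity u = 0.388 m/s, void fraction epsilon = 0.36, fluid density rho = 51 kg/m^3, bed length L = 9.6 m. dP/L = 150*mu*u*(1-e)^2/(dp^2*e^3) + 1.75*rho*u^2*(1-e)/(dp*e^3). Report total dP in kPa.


dp = 8.2 mm = 0.0082 m
Viscous term = 150*0.0475*0.388*(1-0.36)^2 / (0.0082^2*0.36^3) = 360945
Inertial term = 1.75*51*0.388^2*(1-0.36) / (0.0082*0.36^3) = 22476.6
dP/L = 360945 + 22476.6 = 383422 Pa/m
dP = 383422 * 9.6 / 1000 = 3681 kPa

3681 kPa


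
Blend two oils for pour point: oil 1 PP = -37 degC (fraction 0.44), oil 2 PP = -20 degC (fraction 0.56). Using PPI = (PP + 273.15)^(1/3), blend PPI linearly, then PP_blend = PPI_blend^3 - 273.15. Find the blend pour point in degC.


PPI_1 = (-37 + 273.15)^(1/3) = 6.181056
PPI_2 = (-20 + 273.15)^(1/3) = 6.325953
PPI_blend = 0.44 * 6.181056 + 0.56 * 6.325953 = 6.262198
PP_blend = 6.262198^3 - 273.15 = 245.5729 - 273.15 = -27.58

-27.58 degC


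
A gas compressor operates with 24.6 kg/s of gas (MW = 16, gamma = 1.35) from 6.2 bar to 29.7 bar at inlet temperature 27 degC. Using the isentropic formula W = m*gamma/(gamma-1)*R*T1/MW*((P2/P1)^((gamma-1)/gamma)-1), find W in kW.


Isentropic work: W = m*(gamma/(gamma-1))*(R*T1/MW)*((P2/P1)^((gamma-1)/gamma) - 1)
T1 = 27 + 273.15 = 300.15 K
Pressure ratio = 29.7 / 6.2 = 4.79032
Exponent = (1.35 - 1)/1.35 = 0.259259
(P2/P1)^exp - 1 = 4.79032^0.259259 - 1 = 0.501034
W = 24.6 * 1.35 / 0.35 * 8.314 * 300.15 / 16 * 0.501034 = 7415

7415 kW


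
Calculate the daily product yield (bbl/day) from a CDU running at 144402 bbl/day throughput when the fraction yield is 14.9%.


Crude throughput = 144402 bbl/day
Fraction yield = 14.9%
yield = throughput * fraction / 100
yield = 144402 * 14.9 / 100 = 21515.898

21515.898 bbl/day


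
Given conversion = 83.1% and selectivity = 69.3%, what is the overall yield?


Overall yield = conversion (%) * selectivity (%) / 100
Conversion = 83.1%, Selectivity = 69.3%
Y = 83.1 * 69.3 / 100
= 57.5883 %

57.5883 %


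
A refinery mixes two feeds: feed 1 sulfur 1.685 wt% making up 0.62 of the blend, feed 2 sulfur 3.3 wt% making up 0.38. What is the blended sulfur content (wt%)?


Linear sulfur blending: S_blend = x1*S1 + x2*S2
Contribution 1: 0.62 * 1.685 = 1.0447 wt%
Contribution 2: 0.38 * 3.3 = 1.254 wt%
S_blend = 1.0447 + 1.254 = 2.2987

2.2987 wt%


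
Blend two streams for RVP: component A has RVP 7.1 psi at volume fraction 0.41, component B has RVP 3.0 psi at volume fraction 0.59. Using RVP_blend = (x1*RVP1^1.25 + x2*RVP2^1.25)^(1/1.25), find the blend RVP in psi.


Chevron index: RVP_blend = (sum xi*RVPi^1.25)^(1/1.25)
RVP^1.25 terms: 0.41 * 7.1^1.25 + 0.59 * 3.0^1.25 = 7.08124
RVP_blend = 7.08124^(1/1.25) = 4.787

4.787 psi


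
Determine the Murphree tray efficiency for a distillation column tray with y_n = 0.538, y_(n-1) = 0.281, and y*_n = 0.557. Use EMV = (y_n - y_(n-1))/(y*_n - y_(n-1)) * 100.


Murphree vapor efficiency: EMV = (y_n - y_(n-1)) / (y*_n - y_(n-1)) * 100
EMV = (0.538 - 0.281) / (0.557 - 0.281) * 100 = 0.257 / 0.276 * 100 = 93.12

93.12 %


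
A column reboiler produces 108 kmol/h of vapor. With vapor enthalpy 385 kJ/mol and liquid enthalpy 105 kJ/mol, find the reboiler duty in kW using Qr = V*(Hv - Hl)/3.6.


Qr = 108 * (385 - 105) / 3.6 = 108 * 280 / 3.6 = 8400

8400 kW


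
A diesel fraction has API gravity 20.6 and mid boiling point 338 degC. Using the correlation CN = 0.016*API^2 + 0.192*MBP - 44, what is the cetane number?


CN = 0.016 * 20.6^2 + 0.192 * 338 - 44
CN = 6.78976 + 64.896 - 44 = 27.68576

27.68576


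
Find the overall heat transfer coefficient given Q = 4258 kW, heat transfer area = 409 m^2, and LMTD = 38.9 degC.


From Q = U*A*LMTD, U = Q / (A * LMTD)
U = 4258 / (409 * 38.9) = 4258 / 15910.1 = 0.2676

0.2676 kW/(m^2*K)


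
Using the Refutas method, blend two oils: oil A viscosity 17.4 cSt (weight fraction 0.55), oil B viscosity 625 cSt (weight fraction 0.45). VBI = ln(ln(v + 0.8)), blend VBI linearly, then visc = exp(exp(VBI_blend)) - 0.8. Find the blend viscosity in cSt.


Refutas method: VBN_i = 14.534*ln(ln(visc_i + 0.8)) + 10.975, blended linearly by mass fraction; since VBN is linear in VBI_i = ln(ln(visc_i + 0.8)) and the fractions sum to 1, blend VBI directly: visc = exp(exp(VBI_blend)) - 0.8
VBI_1 = ln(ln(17.4 + 0.8)) = 1.0652
VBI_2 = ln(ln(625 + 0.8)) = 1.86238
VBI_blend = 0.55 * 1.0652 + 0.45 * 1.86238 = 1.42393
visc_blend = exp(exp(1.42393)) - 0.8 = 62.85

62.85 cSt


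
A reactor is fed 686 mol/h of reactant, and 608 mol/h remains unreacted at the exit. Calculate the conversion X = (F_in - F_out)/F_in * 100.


X = (F_in - F_out) / F_in * 100
Moles reacted = 686 - 608 = 78
X = 78 / 686 * 100
= 0.1137 * 100
= 11.37 %

11.37 %


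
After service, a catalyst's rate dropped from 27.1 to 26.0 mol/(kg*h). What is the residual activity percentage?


Activity (%) = (rate_used / rate_fresh) * 100
rate_used = 26.0, rate_fresh = 27.1
= (26.0 / 27.1) * 100
= 0.9594 * 100 = 95.94

95.94 %


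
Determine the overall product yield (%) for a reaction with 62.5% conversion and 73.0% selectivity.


Overall yield = conversion (%) * selectivity (%) / 100
Conversion = 62.5%, Selectivity = 73.0%
Y = 62.5 * 73.0 / 100
= 45.625 %

45.625 %


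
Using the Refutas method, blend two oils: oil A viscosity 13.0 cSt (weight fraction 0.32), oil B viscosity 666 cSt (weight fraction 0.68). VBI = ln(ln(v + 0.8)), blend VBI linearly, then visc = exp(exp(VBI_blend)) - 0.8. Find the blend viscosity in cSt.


Refutas method: VBN_i = 14.534*ln(ln(visc_i + 0.8)) + 10.975, blended linearly by mass fraction; since VBN is linear in VBI_i = ln(ln(visc_i + 0.8)) and the fractions sum to 1, blend VBI directly: visc = exp(exp(VBI_blend)) - 0.8
VBI_1 = ln(ln(13.0 + 0.8)) = 0.964955
VBI_2 = ln(ln(666 + 0.8)) = 1.87219
VBI_blend = 0.32 * 0.964955 + 0.68 * 1.87219 = 1.58187
visc_blend = exp(exp(1.58187)) - 0.8 = 128.7

128.7 cSt


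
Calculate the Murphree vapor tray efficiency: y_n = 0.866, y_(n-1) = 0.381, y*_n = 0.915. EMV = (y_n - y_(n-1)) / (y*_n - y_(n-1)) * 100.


Murphree vapor efficiency: EMV = (y_n - y_(n-1)) / (y*_n - y_(n-1)) * 100
EMV = (0.866 - 0.381) / (0.915 - 0.381) * 100 = 0.485 / 0.534 * 100 = 90.82

90.82 %


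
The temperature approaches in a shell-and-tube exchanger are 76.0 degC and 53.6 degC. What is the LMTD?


LMTD = (dT1 - dT2) / ln(dT1/dT2)
= (76.0 - 53.6) / ln(76.0 / 53.6) = 22.4 / 0.349184 = 64.15

64.15 degC


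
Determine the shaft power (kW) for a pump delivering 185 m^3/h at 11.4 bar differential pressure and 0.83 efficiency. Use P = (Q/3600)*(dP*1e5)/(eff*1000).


Q = 185 / 3600 = 0.0513889 m^3/s
P = 0.0513889 * (11.4 * 1e5) / 0.83 / 1000 = 70.58

70.58 kW


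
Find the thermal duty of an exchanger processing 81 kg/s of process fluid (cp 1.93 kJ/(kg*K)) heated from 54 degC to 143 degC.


Q = m_dot * cp * delta_T
delta_T = 143 - 54 = 89 K
Q = 81 * 1.93 * 89
= 156.33 * 89
= 13913.37 kW

13913.37 kW


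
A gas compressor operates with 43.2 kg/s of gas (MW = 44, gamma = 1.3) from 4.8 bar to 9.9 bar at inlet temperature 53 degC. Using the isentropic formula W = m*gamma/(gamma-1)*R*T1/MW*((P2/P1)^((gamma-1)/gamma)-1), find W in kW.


Isentropic work: W = m*(gamma/(gamma-1))*(R*T1/MW)*((P2/P1)^((gamma-1)/gamma) - 1)
T1 = 53 + 273.15 = 326.15 K
Pressure ratio = 9.9 / 4.8 = 2.0625
Exponent = (1.3 - 1)/1.3 = 0.230769
(P2/P1)^exp - 1 = 2.0625^0.230769 - 1 = 0.181823
W = 43.2 * 1.3 / 0.3 * 8.314 * 326.15 / 44 * 0.181823 = 2098

2098 kW


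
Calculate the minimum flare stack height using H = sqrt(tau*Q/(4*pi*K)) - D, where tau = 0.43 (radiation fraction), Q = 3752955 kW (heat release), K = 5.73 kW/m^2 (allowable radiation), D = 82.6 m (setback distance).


tau*Q/(4*pi*K) = 0.43 * 3752955 / (4 * pi * 5.73) = 22411.8
sqrt(22411.8) = 149.706
H = 149.706 - 82.6 = 67.11

67.11 m


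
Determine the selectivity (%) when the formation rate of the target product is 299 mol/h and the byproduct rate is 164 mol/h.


Selectivity = desired / (desired + undesired) * 100
Total products = 299 + 164 = 463 mol/h
S = 299 / 463 * 100
= 0.6458 * 100
= 64.58 %

64.58 %


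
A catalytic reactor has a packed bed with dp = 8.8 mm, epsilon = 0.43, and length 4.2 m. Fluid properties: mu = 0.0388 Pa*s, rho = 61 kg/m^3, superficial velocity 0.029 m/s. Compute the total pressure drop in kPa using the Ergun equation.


dp = 8.8 mm = 0.0088 m
Viscous term = 150*0.0388*0.029*(1-0.43)^2 / (0.0088^2*0.43^3) = 8906.35
Inertial term = 1.75*61*0.029^2*(1-0.43) / (0.0088*0.43^3) = 73.1393
dP/L = 8906.35 + 73.1393 = 8979.49 Pa/m
dP = 8979.49 * 4.2 / 1000 = 37.71 kPa

37.71 kPa


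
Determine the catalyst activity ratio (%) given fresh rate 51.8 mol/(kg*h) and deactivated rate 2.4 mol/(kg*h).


Activity (%) = (rate_used / rate_fresh) * 100
rate_used = 2.4, rate_fresh = 51.8
= (2.4 / 51.8) * 100
= 0.04633 * 100 = 4.633

4.633 %


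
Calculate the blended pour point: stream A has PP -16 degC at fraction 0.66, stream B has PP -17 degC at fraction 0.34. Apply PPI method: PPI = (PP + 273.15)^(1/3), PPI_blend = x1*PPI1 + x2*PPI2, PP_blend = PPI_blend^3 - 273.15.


PPI_1 = (-16 + 273.15)^(1/3) = 6.359098
PPI_2 = (-17 + 273.15)^(1/3) = 6.350844
PPI_blend = 0.66 * 6.359098 + 0.34 * 6.350844 = 6.356292
PP_blend = 6.356292^3 - 273.15 = 256.8098 - 273.15 = -16.34

-16.34 degC


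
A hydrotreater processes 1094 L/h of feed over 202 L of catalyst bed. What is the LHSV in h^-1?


LHSV = volumetric feed rate / catalyst volume
= 1094 L/h / 202 L
= 5.416 h^-1

5.416 h^-1


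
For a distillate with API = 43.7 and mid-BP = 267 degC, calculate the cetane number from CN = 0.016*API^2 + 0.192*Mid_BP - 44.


CN = 0.016 * 43.7^2 + 0.192 * 267 - 44
CN = 30.55504 + 51.264 - 44 = 37.81904

37.81904


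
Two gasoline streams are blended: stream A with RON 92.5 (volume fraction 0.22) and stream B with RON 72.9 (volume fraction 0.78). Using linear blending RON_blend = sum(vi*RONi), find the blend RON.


Linear blending: RON_blend = sum(vi * RONi)
Contribution 1: 0.22 * 92.5 = 20.35
Contribution 2: 0.78 * 72.9 = 56.862
RON_blend = 20.35 + 56.862 = 77.212

77.212


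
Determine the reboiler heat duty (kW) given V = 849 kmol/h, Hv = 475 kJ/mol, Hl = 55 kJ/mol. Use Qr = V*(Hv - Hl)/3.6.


Qr = 849 * (475 - 55) / 3.6 = 849 * 420 / 3.6 = 99050

99050 kW


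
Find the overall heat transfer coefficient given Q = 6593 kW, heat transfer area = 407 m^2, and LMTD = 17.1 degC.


From Q = U*A*LMTD, U = Q / (A * LMTD)
U = 6593 / (407 * 17.1) = 6593 / 6959.7 = 0.9473

0.9473 kW/(m^2*K)


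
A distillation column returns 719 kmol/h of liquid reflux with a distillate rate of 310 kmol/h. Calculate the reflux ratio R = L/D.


Reflux ratio definition: R = L / D (liquid returned / distillate withdrawn)
L = 719 kmol/h, D = 310 kmol/h
R = 719 / 310 = 2.319

2.319


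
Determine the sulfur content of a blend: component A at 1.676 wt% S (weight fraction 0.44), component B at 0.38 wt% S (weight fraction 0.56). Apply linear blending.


Linear sulfur blending: S_blend = x1*S1 + x2*S2
Contribution 1: 0.44 * 1.676 = 0.73744 wt%
Contribution 2: 0.56 * 0.38 = 0.2128 wt%
S_blend = 0.73744 + 0.2128 = 0.95024

0.95024 wt%


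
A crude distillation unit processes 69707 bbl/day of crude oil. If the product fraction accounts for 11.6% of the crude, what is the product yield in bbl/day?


Crude throughput = 69707 bbl/day
Fraction yield = 11.6%
yield = throughput * fraction / 100
yield = 69707 * 11.6 / 100 = 8086.012

8086.012 bbl/day


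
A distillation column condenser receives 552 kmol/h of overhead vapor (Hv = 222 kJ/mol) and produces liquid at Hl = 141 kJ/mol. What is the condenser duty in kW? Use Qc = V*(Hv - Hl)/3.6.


Qc = 552 * (222 - 141) / 3.6 = 552 * 81 / 3.6 = 12420

12420 kW


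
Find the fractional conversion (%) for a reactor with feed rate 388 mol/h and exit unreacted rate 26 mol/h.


X = (F_in - F_out) / F_in * 100
Moles reacted = 388 - 26 = 362
X = 362 / 388 * 100
= 0.9330 * 100
= 93.30 %

93.30 %


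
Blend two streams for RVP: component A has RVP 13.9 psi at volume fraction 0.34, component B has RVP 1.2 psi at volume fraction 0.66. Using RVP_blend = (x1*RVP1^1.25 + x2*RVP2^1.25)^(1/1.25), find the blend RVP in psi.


Chevron index: RVP_blend = (sum xi*RVPi^1.25)^(1/1.25)
RVP^1.25 terms: 0.34 * 13.9^1.25 + 0.66 * 1.2^1.25 = 9.95424
RVP_blend = 9.95424^(1/1.25) = 6.286

6.286 psi


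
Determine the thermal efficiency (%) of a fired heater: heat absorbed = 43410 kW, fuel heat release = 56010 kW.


Furnace efficiency = Q_absorbed / Q_fuel * 100
= 43410 / 56010 * 100 = 77.50

77.50 %


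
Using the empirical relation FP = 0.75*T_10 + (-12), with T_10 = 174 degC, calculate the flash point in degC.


FP = 0.75 * 174 + (-12) = 118.5

118.5 degC


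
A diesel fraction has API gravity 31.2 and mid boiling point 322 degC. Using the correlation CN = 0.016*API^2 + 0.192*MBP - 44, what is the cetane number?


CN = 0.016 * 31.2^2 + 0.192 * 322 - 44
CN = 15.57504 + 61.824 - 44 = 33.39904

33.39904


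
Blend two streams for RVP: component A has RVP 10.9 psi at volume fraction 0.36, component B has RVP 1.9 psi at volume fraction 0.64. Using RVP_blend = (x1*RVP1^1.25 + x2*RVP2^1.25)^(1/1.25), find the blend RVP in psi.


Chevron index: RVP_blend = (sum xi*RVPi^1.25)^(1/1.25)
RVP^1.25 terms: 0.36 * 10.9^1.25 + 0.64 * 1.9^1.25 = 8.55759
RVP_blend = 8.55759^(1/1.25) = 5.570

5.570 psi


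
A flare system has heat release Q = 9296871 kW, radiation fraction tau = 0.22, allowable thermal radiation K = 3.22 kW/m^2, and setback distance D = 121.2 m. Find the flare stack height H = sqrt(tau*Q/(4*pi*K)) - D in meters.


tau*Q/(4*pi*K) = 0.22 * 9296871 / (4 * pi * 3.22) = 50546.8
sqrt(50546.8) = 224.826
H = 224.826 - 121.2 = 103.6

103.6 m


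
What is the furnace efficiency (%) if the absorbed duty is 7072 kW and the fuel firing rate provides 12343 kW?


Furnace efficiency = Q_absorbed / Q_fuel * 100
= 7072 / 12343 * 100 = 57.30

57.30 %


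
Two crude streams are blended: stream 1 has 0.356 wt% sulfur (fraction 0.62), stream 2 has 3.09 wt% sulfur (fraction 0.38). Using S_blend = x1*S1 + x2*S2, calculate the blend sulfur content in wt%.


Linear sulfur blending: S_blend = x1*S1 + x2*S2
Contribution 1: 0.62 * 0.356 = 0.22072 wt%
Contribution 2: 0.38 * 3.09 = 1.1742 wt%
S_blend = 0.22072 + 1.1742 = 1.39492

1.39492 wt%


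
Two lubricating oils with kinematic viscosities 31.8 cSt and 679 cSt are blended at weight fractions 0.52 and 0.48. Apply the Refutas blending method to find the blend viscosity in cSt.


Refutas method: VBN_i = 14.534*ln(ln(visc_i + 0.8)) + 10.975, blended linearly by mass fraction; since VBN is linear in VBI_i = ln(ln(visc_i + 0.8)) and the fractions sum to 1, blend VBI directly: visc = exp(exp(VBI_blend)) - 0.8
VBI_1 = ln(ln(31.8 + 0.8)) = 1.24827
VBI_2 = ln(ln(679 + 0.8)) = 1.87515
VBI_blend = 0.52 * 1.24827 + 0.48 * 1.87515 = 1.54917
visc_blend = exp(exp(1.54917)) - 0.8 = 110.0

110.0 cSt


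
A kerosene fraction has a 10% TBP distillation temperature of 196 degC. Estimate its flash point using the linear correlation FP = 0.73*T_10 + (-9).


FP = 0.73 * 196 + (-9) = 134.08

134.08 degC


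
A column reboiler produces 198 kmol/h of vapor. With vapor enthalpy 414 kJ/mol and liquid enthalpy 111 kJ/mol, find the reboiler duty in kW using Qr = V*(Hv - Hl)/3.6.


Qr = 198 * (414 - 111) / 3.6 = 198 * 303 / 3.6 = 16660

16660 kW


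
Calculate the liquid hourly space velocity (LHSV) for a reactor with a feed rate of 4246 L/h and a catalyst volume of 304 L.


LHSV = volumetric feed rate / catalyst volume
= 4246 L/h / 304 L
= 13.97 h^-1

13.97 h^-1


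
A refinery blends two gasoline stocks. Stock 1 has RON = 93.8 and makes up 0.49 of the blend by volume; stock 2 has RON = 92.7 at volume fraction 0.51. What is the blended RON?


Linear blending: RON_blend = sum(vi * RONi)
Contribution 1: 0.49 * 93.8 = 45.962
Contribution 2: 0.51 * 92.7 = 47.277
RON_blend = 45.962 + 47.277 = 93.239

93.239


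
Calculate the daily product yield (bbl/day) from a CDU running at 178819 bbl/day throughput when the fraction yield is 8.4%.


Crude throughput = 178819 bbl/day
Fraction yield = 8.4%
yield = throughput * fraction / 100
yield = 178819 * 8.4 / 100 = 15020.796

15020.796 bbl/day


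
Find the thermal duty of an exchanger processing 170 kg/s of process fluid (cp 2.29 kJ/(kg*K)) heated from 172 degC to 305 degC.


Q = m_dot * cp * delta_T
delta_T = 305 - 172 = 133 K
Q = 170 * 2.29 * 133
= 389.3 * 133
= 51776.9 kW

51776.9 kW


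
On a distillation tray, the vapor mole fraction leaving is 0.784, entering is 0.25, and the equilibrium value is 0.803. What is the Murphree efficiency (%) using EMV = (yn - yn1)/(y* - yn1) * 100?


Murphree vapor efficiency: EMV = (y_n - y_(n-1)) / (y*_n - y_(n-1)) * 100
EMV = (0.784 - 0.25) / (0.803 - 0.25) * 100 = 0.534 / 0.553 * 100 = 96.56

96.56 %


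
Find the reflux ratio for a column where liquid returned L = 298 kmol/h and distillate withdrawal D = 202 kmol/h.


Reflux ratio definition: R = L / D (liquid returned / distillate withdrawn)
L = 298 kmol/h, D = 202 kmol/h
R = 298 / 202 = 1.475

1.475


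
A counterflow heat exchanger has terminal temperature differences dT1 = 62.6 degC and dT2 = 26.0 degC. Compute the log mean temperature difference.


LMTD = (dT1 - dT2) / ln(dT1/dT2)
= (62.6 - 26.0) / ln(62.6 / 26.0) = 36.6 / 0.878669 = 41.65

41.65 degC


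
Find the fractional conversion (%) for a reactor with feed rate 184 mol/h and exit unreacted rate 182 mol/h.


X = (F_in - F_out) / F_in * 100
Moles reacted = 184 - 182 = 2
X = 2 / 184 * 100
= 0.01087 * 100
= 1.087 %

1.087 %


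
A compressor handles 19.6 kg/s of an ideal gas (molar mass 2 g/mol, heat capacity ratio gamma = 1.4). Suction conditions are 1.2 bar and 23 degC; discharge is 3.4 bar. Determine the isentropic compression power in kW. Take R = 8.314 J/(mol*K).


Isentropic work: W = m*(gamma/(gamma-1))*(R*T1/MW)*((P2/P1)^((gamma-1)/gamma) - 1)
T1 = 23 + 273.15 = 296.15 K
Pressure ratio = 3.4 / 1.2 = 2.83333
Exponent = (1.4 - 1)/1.4 = 0.285714
(P2/P1)^exp - 1 = 2.83333^0.285714 - 1 = 0.346566
W = 19.6 * 1.4 / 0.4 * 8.314 * 296.15 / 2 * 0.346566 = 29270

29270 kW


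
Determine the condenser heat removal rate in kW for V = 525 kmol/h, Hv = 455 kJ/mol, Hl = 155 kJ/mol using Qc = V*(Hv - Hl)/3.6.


Qc = 525 * (455 - 155) / 3.6 = 525 * 300 / 3.6 = 43750

43750 kW


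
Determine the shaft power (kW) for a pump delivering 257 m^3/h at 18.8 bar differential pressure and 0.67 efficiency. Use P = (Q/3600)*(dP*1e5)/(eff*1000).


Q = 257 / 3600 = 0.0713889 m^3/s
P = 0.0713889 * (18.8 * 1e5) / 0.67 / 1000 = 200.3

200.3 kW


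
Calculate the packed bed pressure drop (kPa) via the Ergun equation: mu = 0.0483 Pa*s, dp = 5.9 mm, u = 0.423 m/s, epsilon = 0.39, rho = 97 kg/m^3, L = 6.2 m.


dp = 5.9 mm = 0.0059 m
Viscous term = 150*0.0483*0.423*(1-0.39)^2 / (0.0059^2*0.39^3) = 552256
Inertial term = 1.75*97*0.423^2*(1-0.39) / (0.0059*0.39^3) = 52938.9
dP/L = 552256 + 52938.9 = 605195 Pa/m
dP = 605195 * 6.2 / 1000 = 3752 kPa

3752 kPa


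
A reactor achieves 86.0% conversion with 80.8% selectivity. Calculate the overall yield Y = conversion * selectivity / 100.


Overall yield = conversion (%) * selectivity (%) / 100
Conversion = 86.0%, Selectivity = 80.8%
Y = 86.0 * 80.8 / 100
= 69.488 %

69.488 %


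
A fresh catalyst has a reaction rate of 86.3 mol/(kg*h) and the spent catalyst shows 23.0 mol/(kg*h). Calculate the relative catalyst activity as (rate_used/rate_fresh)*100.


Activity (%) = (rate_used / rate_fresh) * 100
rate_used = 23.0, rate_fresh = 86.3
= (23.0 / 86.3) * 100
= 0.2665 * 100 = 26.65

26.65 %


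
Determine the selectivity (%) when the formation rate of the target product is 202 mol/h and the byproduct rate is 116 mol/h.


Selectivity = desired / (desired + undesired) * 100
Total products = 202 + 116 = 318 mol/h
S = 202 / 318 * 100
= 0.6352 * 100
= 63.52 %

63.52 %


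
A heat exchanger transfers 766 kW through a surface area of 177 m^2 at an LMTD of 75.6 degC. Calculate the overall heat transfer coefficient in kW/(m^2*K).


From Q = U*A*LMTD, U = Q / (A * LMTD)
U = 766 / (177 * 75.6) = 766 / 13381.2 = 0.05724

0.05724 kW/(m^2*K)


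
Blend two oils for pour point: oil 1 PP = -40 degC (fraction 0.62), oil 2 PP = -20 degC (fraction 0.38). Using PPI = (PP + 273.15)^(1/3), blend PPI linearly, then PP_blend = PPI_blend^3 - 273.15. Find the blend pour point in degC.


PPI_1 = (-40 + 273.15)^(1/3) = 6.15477
PPI_2 = (-20 + 273.15)^(1/3) = 6.325953
PPI_blend = 0.62 * 6.15477 + 0.38 * 6.325953 = 6.21982
PP_blend = 6.21982^3 - 273.15 = 240.621 - 273.15 = -32.53

-32.53 degC


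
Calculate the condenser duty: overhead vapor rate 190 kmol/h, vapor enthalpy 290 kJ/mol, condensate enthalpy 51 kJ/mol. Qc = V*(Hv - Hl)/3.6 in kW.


Qc = 190 * (290 - 51) / 3.6 = 190 * 239 / 3.6 = 12610

12610 kW


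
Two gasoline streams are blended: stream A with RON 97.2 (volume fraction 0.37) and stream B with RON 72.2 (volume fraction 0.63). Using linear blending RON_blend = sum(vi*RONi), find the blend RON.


Linear blending: RON_blend = sum(vi * RONi)
Contribution 1: 0.37 * 97.2 = 35.964
Contribution 2: 0.63 * 72.2 = 45.486
RON_blend = 35.964 + 45.486 = 81.45

81.45


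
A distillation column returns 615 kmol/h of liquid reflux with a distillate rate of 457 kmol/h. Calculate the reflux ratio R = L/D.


Reflux ratio definition: R = L / D (liquid returned / distillate withdrawn)
L = 615 kmol/h, D = 457 kmol/h
R = 615 / 457 = 1.346

1.346


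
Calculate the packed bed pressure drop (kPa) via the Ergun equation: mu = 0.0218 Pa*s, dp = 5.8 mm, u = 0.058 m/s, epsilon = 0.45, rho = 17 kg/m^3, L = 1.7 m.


dp = 5.8 mm = 0.0058 m
Viscous term = 150*0.0218*0.058*(1-0.45)^2 / (0.0058^2*0.45^3) = 18715.8
Inertial term = 1.75*17*0.058^2*(1-0.45) / (0.0058*0.45^3) = 104.145
dP/L = 18715.8 + 104.145 = 18819.9 Pa/m
dP = 18819.9 * 1.7 / 1000 = 31.99 kPa

31.99 kPa


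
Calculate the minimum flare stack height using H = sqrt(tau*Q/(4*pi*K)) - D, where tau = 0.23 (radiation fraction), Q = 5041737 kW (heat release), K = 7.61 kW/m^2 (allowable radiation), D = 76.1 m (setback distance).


tau*Q/(4*pi*K) = 0.23 * 5041737 / (4 * pi * 7.61) = 12125.9
sqrt(12125.9) = 110.118
H = 110.118 - 76.1 = 34.02

34.02 m
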